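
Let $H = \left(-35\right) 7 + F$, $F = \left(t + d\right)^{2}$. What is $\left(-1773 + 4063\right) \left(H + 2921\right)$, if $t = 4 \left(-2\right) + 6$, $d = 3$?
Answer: $6130330$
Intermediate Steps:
$t = -2$ ($t = -8 + 6 = -2$)
$F = 1$ ($F = \left(-2 + 3\right)^{2} = 1^{2} = 1$)
$H = -244$ ($H = \left(-35\right) 7 + 1 = -245 + 1 = -244$)
$\left(-1773 + 4063\right) \left(H + 2921\right) = \left(-1773 + 4063\right) \left(-244 + 2921\right) = 2290 \cdot 2677 = 6130330$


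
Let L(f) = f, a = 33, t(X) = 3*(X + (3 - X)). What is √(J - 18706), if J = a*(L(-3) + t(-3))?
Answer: 2*I*√4627 ≈ 136.04*I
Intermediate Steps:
t(X) = 9 (t(X) = 3*3 = 9)
J = 198 (J = 33*(-3 + 9) = 33*6 = 198)
√(J - 18706) = √(198 - 18706) = √(-18508) = 2*I*√4627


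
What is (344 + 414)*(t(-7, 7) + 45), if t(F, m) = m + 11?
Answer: 47754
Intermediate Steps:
t(F, m) = 11 + m
(344 + 414)*(t(-7, 7) + 45) = (344 + 414)*((11 + 7) + 45) = 758*(18 + 45) = 758*63 = 47754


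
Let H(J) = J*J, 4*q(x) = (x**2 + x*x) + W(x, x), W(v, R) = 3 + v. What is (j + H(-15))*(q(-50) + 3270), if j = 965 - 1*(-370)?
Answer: 7032870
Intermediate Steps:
q(x) = 3/4 + x**2/2 + x/4 (q(x) = ((x**2 + x*x) + (3 + x))/4 = ((x**2 + x**2) + (3 + x))/4 = (2*x**2 + (3 + x))/4 = (3 + x + 2*x**2)/4 = 3/4 + x**2/2 + x/4)
j = 1335 (j = 965 + 370 = 1335)
H(J) = J**2
(j + H(-15))*(q(-50) + 3270) = (1335 + (-15)**2)*((3/4 + (1/2)*(-50)**2 + (1/4)*(-50)) + 3270) = (1335 + 225)*((3/4 + (1/2)*2500 - 25/2) + 3270) = 1560*((3/4 + 1250 - 25/2) + 3270) = 1560*(4953/4 + 3270) = 1560*(18033/4) = 7032870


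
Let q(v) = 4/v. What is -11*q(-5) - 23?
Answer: -71/5 ≈ -14.200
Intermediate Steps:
-11*q(-5) - 23 = -44/(-5) - 23 = -44*(-1)/5 - 23 = -11*(-⅘) - 23 = 44/5 - 23 = -71/5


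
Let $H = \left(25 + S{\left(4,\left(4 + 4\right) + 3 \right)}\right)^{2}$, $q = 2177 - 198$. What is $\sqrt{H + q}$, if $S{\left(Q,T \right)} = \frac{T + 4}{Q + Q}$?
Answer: $\frac{3 \sqrt{19209}}{8} \approx 51.974$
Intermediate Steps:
$S{\left(Q,T \right)} = \frac{4 + T}{2 Q}$
$q = 1979$
$H = \frac{46225}{64}$ ($H = \left(25 + \frac{4 + \left(\left(4 + 4\right) + 3\right)}{2 \cdot 4}\right)^{2} = \left(25 + \frac{1}{2} \cdot \frac{1}{4} \left(4 + \left(8 + 3\right)\right)\right)^{2} = \left(25 + \frac{1}{2} \cdot \frac{1}{4} \left(4 + 11\right)\right)^{2} = \left(25 + \frac{1}{2} \cdot \frac{1}{4} \cdot 15\right)^{2} = \left(25 + \frac{15}{8}\right)^{2} = \left(\frac{215}{8}\right)^{2} = \frac{46225}{64} \approx 722.27$)
$\sqrt{H + q} = \sqrt{\frac{46225}{64} + 1979} = \sqrt{\frac{172881}{64}} = \frac{3 \sqrt{19209}}{8}$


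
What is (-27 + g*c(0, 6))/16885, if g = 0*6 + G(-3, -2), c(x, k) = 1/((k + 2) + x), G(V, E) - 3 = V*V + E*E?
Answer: -5/3377 ≈ -0.0014806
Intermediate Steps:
G(V, E) = 3 + E² + V² (G(V, E) = 3 + (V*V + E*E) = 3 + (V² + E²) = 3 + (E² + V²) = 3 + E² + V²)
c(x, k) = 1/(2 + k + x) (c(x, k) = 1/((2 + k) + x) = 1/(2 + k + x))
g = 16 (g = 0*6 + (3 + (-2)² + (-3)²) = 0 + (3 + 4 + 9) = 0 + 16 = 16)
(-27 + g*c(0, 6))/16885 = (-27 + 16/(2 + 6 + 0))/16885 = (-27 + 16/8)*(1/16885) = (-27 + 16*(⅛))*(1/16885) = (-27 + 2)*(1/16885) = -25*1/16885 = -5/3377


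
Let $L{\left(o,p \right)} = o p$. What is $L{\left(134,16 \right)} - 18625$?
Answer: $-16481$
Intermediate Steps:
$L{\left(134,16 \right)} - 18625 = 134 \cdot 16 - 18625 = 2144 - 18625 = -16481$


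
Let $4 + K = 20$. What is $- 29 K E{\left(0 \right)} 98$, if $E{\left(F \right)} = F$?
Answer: $0$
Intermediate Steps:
$K = 16$ ($K = -4 + 20 = 16$)
$- 29 K E{\left(0 \right)} 98 = - 29 \cdot 16 \cdot 0 \cdot 98 = \left(-29\right) 0 \cdot 98 = 0 \cdot 98 = 0$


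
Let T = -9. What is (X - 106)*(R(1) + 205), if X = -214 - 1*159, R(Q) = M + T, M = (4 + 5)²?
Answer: -132683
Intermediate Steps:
M = 81 (M = 9² = 81)
R(Q) = 72 (R(Q) = 81 - 9 = 72)
X = -373 (X = -214 - 159 = -373)
(X - 106)*(R(1) + 205) = (-373 - 106)*(72 + 205) = -479*277 = -132683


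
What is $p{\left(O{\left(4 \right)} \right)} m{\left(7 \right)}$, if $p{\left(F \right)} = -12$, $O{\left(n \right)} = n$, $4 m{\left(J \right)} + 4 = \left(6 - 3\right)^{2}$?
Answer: $-15$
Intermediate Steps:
$m{\left(J \right)} = \frac{5}{4}$ ($m{\left(J \right)} = -1 + \frac{\left(6 - 3\right)^{2}}{4} = -1 + \frac{3^{2}}{4} = -1 + \frac{1}{4} \cdot 9 = -1 + \frac{9}{4} = \frac{5}{4}$)
$p{\left(O{\left(4 \right)} \right)} m{\left(7 \right)} = \left(-12\right) \frac{5}{4} = -15$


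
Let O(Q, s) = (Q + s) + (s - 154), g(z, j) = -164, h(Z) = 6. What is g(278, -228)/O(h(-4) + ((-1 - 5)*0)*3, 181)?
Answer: -82/107 ≈ -0.76636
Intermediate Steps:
O(Q, s) = -154 + Q + 2*s (O(Q, s) = (Q + s) + (-154 + s) = -154 + Q + 2*s)
g(278, -228)/O(h(-4) + ((-1 - 5)*0)*3, 181) = -164/(-154 + (6 + ((-1 - 5)*0)*3) + 2*181) = -164/(-154 + (6 - 6*0*3) + 362) = -164/(-154 + (6 + 0*3) + 362) = -164/(-154 + (6 + 0) + 362) = -164/(-154 + 6 + 362) = -164/214 = -164*1/214 = -82/107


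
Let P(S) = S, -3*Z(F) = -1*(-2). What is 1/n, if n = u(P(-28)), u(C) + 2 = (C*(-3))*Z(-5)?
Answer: -1/58 ≈ -0.017241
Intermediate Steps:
Z(F) = -⅔ (Z(F) = -(-1)*(-2)/3 = -⅓*2 = -⅔)
u(C) = -2 + 2*C (u(C) = -2 + (C*(-3))*(-⅔) = -2 - 3*C*(-⅔) = -2 + 2*C)
n = -58 (n = -2 + 2*(-28) = -2 - 56 = -58)
1/n = 1/(-58) = -1/58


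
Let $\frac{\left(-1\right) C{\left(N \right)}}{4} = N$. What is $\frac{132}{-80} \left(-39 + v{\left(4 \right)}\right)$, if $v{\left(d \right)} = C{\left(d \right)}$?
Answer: $\frac{363}{4} \approx 90.75$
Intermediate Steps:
$C{\left(N \right)} = - 4 N$
$v{\left(d \right)} = - 4 d$
$\frac{132}{-80} \left(-39 + v{\left(4 \right)}\right) = \frac{132}{-80} \left(-39 - 16\right) = 132 \left(- \frac{1}{80}\right) \left(-39 - 16\right) = \left(- \frac{33}{20}\right) \left(-55\right) = \frac{363}{4}$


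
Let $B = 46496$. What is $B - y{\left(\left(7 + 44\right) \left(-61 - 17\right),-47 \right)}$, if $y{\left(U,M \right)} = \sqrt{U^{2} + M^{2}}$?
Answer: $46496 - \sqrt{15826693} \approx 42518.0$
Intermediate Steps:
$y{\left(U,M \right)} = \sqrt{M^{2} + U^{2}}$
$B - y{\left(\left(7 + 44\right) \left(-61 - 17\right),-47 \right)} = 46496 - \sqrt{\left(-47\right)^{2} + \left(\left(7 + 44\right) \left(-61 - 17\right)\right)^{2}} = 46496 - \sqrt{2209 + \left(51 \left(-78\right)\right)^{2}} = 46496 - \sqrt{2209 + \left(-3978\right)^{2}} = 46496 - \sqrt{2209 + 15824484} = 46496 - \sqrt{15826693}$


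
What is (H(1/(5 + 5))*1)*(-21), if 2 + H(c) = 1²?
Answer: 21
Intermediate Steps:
H(c) = -1 (H(c) = -2 + 1² = -2 + 1 = -1)
(H(1/(5 + 5))*1)*(-21) = -1*1*(-21) = -1*(-21) = 21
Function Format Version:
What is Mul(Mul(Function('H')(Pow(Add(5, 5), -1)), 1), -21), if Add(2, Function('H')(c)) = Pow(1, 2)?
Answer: 21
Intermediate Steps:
Function('H')(c) = -1 (Function('H')(c) = Add(-2, Pow(1, 2)) = Add(-2, 1) = -1)
Mul(Mul(Function('H')(Pow(Add(5, 5), -1)), 1), -21) = Mul(Mul(-1, 1), -21) = Mul(-1, -21) = 21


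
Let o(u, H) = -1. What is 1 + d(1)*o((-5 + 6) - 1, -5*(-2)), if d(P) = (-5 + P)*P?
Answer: 5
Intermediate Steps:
d(P) = P*(-5 + P)
1 + d(1)*o((-5 + 6) - 1, -5*(-2)) = 1 + (1*(-5 + 1))*(-1) = 1 + (1*(-4))*(-1) = 1 - 4*(-1) = 1 + 4 = 5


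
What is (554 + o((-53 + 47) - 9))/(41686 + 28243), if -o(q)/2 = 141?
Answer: 272/69929 ≈ 0.0038897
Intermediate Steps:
o(q) = -282 (o(q) = -2*141 = -282)
(554 + o((-53 + 47) - 9))/(41686 + 28243) = (554 - 282)/(41686 + 28243) = 272/69929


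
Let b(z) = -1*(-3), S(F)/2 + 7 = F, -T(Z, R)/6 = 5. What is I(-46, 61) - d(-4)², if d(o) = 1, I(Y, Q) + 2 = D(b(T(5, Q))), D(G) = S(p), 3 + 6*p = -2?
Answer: -56/3 ≈ -18.667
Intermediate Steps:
p = -⅚ (p = -½ + (⅙)*(-2) = -½ - ⅓ = -⅚ ≈ -0.83333)
T(Z, R) = -30 (T(Z, R) = -6*5 = -30)
S(F) = -14 + 2*F
b(z) = 3
D(G) = -47/3 (D(G) = -14 + 2*(-⅚) = -14 - 5/3 = -47/3)
I(Y, Q) = -53/3 (I(Y, Q) = -2 - 47/3 = -53/3)
I(-46, 61) - d(-4)² = -53/3 - 1*1² = -53/3 - 1*1 = -53/3 - 1 = -56/3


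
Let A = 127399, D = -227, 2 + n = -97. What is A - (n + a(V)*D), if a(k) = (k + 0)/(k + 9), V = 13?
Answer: 2807907/22 ≈ 1.2763e+5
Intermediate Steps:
n = -99 (n = -2 - 97 = -99)
a(k) = k/(9 + k)
A - (n + a(V)*D) = 127399 - (-99 + (13/(9 + 13))*(-227)) = 127399 - (-99 + (13/22)*(-227)) = 127399 - (-99 - 2951/22) = 127399 - 1*(-5129/22) = 127399 + 5129/22 = 2807907/22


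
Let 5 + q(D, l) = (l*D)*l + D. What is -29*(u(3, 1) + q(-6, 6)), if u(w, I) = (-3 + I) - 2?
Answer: 6699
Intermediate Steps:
q(D, l) = -5 + D + D*l² (q(D, l) = -5 + ((l*D)*l + D) = -5 + ((D*l)*l + D) = -5 + (D*l² + D) = -5 + (D + D*l²) = -5 + D + D*l²)
u(w, I) = -5 + I
-29*(u(3, 1) + q(-6, 6)) = -29*((-5 + 1) + (-5 - 6 - 6*6²)) = -29*(-4 + (-5 - 6 - 6*36)) = -29*(-4 + (-5 - 6 - 216)) = -29*(-4 - 227) = -29*(-231) = 6699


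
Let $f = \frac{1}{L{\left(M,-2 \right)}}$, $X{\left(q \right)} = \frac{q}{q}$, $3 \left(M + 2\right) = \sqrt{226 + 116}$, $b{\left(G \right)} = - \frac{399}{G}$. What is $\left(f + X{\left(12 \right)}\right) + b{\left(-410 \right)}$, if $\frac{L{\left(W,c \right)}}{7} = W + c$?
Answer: $\frac{63113}{31570} + \frac{\sqrt{38}}{154} \approx 2.0392$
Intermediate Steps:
$M = -2 + \sqrt{38}$ ($M = -2 + \frac{\sqrt{226 + 116}}{3} = -2 + \frac{\sqrt{342}}{3} = -2 + \frac{3 \sqrt{38}}{3} = -2 + \sqrt{38} \approx 4.1644$)
$X{\left(q \right)} = 1$
$L{\left(W,c \right)} = 7 W + 7 c$ ($L{\left(W,c \right)} = 7 \left(W + c\right) = 7 W + 7 c$)
$f = \frac{1}{-28 + 7 \sqrt{38}}$ ($f = \frac{1}{7 \left(-2 + \sqrt{38}\right) + 7 \left(-2\right)} = \frac{1}{\left(-14 + 7 \sqrt{38}\right) - 14} = \frac{1}{-28 + 7 \sqrt{38}} \approx 0.066003$)
$\left(f + X{\left(12 \right)}\right) + b{\left(-410 \right)} = \left(\left(\frac{2}{77} + \frac{\sqrt{38}}{154}\right) + 1\right) - \frac{399}{-410} = \left(\frac{79}{77} + \frac{\sqrt{38}}{154}\right) - - \frac{399}{410} = \left(\frac{79}{77} + \frac{\sqrt{38}}{154}\right) + \frac{399}{410} = \frac{63113}{31570} + \frac{\sqrt{38}}{154}$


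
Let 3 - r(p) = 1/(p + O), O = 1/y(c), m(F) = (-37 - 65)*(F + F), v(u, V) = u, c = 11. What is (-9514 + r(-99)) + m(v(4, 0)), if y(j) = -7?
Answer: -7166931/694 ≈ -10327.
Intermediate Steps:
m(F) = -204*F
O = -1/7 (O = 1/(-7) = -1/7 ≈ -0.14286)
r(p) = 3 - 1/(-1/7 + p) (r(p) = 3 - 1/(p - 1/7) = 3 - 1/(-1/7 + p))
(-9514 + r(-99)) + m(v(4, 0)) = (-9514 + (-10 + 21*(-99))/(-1 + 7*(-99))) - 204*4 = (-9514 + (-10 - 2079)/(-1 - 693)) - 816 = (-9514 - 2089/(-694)) - 816 = (-9514 - 1/694*(-2089)) - 816 = (-9514 + 2089/694) - 816 = -6600627/694 - 816 = -7166931/694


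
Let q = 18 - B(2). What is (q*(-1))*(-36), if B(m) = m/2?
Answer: 612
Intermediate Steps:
B(m) = m/2 (B(m) = m*(½) = m/2)
q = 17 (q = 18 - 2/2 = 18 - 1*1 = 18 - 1 = 17)
(q*(-1))*(-36) = (17*(-1))*(-36) = -17*(-36) = 612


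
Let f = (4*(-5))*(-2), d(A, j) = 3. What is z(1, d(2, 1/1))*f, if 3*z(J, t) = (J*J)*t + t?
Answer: 80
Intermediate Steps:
z(J, t) = t/3 + t*J**2/3 (z(J, t) = ((J*J)*t + t)/3 = (J**2*t + t)/3 = (t*J**2 + t)/3 = (t + t*J**2)/3 = t/3 + t*J**2/3)
f = 40 (f = -20*(-2) = 40)
z(1, d(2, 1/1))*f = ((1/3)*3*(1 + 1**2))*40 = ((1/3)*3*(1 + 1))*40 = ((1/3)*3*2)*40 = 2*40 = 80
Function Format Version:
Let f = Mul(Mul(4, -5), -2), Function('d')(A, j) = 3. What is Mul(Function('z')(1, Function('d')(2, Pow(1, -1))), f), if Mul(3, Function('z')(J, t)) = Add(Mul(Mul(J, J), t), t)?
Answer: 80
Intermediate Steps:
Function('z')(J, t) = Add(Mul(Rational(1, 3), t), Mul(Rational(1, 3), t, Pow(J, 2))) (Function('z')(J, t) = Mul(Rational(1, 3), Add(Mul(Mul(J, J), t), t)) = Mul(Rational(1, 3), Add(Mul(Pow(J, 2), t), t)) = Mul(Rational(1, 3), Add(Mul(t, Pow(J, 2)), t)) = Mul(Rational(1, 3), Add(t, Mul(t, Pow(J, 2)))) = Add(Mul(Rational(1, 3), t), Mul(Rational(1, 3), t, Pow(J, 2))))
f = 40 (f = Mul(-20, -2) = 40)
Mul(Function('z')(1, Function('d')(2, Pow(1, -1))), f) = Mul(Mul(Rational(1, 3), 3, Add(1, Pow(1, 2))), 40) = Mul(Mul(Rational(1, 3), 3, Add(1, 1)), 40) = Mul(Mul(Rational(1, 3), 3, 2), 40) = Mul(2, 40) = 80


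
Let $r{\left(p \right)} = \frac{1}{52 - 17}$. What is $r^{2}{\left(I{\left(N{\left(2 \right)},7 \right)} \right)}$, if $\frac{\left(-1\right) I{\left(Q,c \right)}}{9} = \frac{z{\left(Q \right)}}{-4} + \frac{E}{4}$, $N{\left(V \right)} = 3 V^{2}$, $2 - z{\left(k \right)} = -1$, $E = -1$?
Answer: $\frac{1}{1225} \approx 0.00081633$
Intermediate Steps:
$z{\left(k \right)} = 3$ ($z{\left(k \right)} = 2 - -1 = 2 + 1 = 3$)
$I{\left(Q,c \right)} = 9$ ($I{\left(Q,c \right)} = - 9 \left(\frac{3}{-4} - \frac{1}{4}\right) = - 9 \left(3 \left(- \frac{1}{4}\right) - \frac{1}{4}\right) = - 9 \left(- \frac{3}{4} - \frac{1}{4}\right) = \left(-9\right) \left(-1\right) = 9$)
$r{\left(p \right)} = \frac{1}{35}$
$r^{2}{\left(I{\left(N{\left(2 \right)},7 \right)} \right)} = \left(\frac{1}{35}\right)^{2} = \frac{1}{1225}$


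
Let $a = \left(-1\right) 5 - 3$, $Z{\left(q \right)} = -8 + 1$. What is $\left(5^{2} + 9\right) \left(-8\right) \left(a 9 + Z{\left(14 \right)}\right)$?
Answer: $21488$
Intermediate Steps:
$Z{\left(q \right)} = -7$
$a = -8$ ($a = -5 - 3 = -8$)
$\left(5^{2} + 9\right) \left(-8\right) \left(a 9 + Z{\left(14 \right)}\right) = \left(5^{2} + 9\right) \left(-8\right) \left(\left(-8\right) 9 - 7\right) = \left(25 + 9\right) \left(-8\right) \left(-72 - 7\right) = 34 \left(-8\right) \left(-79\right) = \left(-272\right) \left(-79\right) = 21488$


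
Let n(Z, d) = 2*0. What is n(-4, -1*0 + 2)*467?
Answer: 0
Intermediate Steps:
n(Z, d) = 0
n(-4, -1*0 + 2)*467 = 0*467 = 0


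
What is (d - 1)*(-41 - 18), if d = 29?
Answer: -1652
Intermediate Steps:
(d - 1)*(-41 - 18) = (29 - 1)*(-41 - 18) = 28*(-59) = -1652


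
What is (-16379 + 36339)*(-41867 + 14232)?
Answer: -551594600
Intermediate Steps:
(-16379 + 36339)*(-41867 + 14232) = 19960*(-27635) = -551594600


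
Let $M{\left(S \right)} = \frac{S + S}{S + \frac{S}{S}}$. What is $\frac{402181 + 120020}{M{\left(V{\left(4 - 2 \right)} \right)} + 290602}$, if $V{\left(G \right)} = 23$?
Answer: $\frac{6266412}{3487247} \approx 1.797$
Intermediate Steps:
$M{\left(S \right)} = \frac{2 S}{1 + S}$ ($M{\left(S \right)} = \frac{2 S}{S + 1} = \frac{2 S}{1 + S}$)
$\frac{402181 + 120020}{M{\left(V{\left(4 - 2 \right)} \right)} + 290602} = \frac{402181 + 120020}{2 \cdot 23 \frac{1}{1 + 23} + 290602} = \frac{522201}{2 \cdot 23 \cdot \frac{1}{24} + 290602} = \frac{522201}{\frac{23}{12} + 290602} = \frac{522201}{\frac{3487247}{12}} = 522201 \cdot \frac{12}{3487247} = \frac{6266412}{3487247}$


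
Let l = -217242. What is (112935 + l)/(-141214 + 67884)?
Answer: 104307/73330 ≈ 1.4224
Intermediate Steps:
(112935 + l)/(-141214 + 67884) = (112935 - 217242)/(-141214 + 67884) = -104307/(-73330) = -104307*(-1/73330) = 104307/73330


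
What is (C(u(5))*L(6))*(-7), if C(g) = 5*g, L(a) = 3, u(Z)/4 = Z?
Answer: -2100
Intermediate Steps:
u(Z) = 4*Z
(C(u(5))*L(6))*(-7) = ((5*(4*5))*3)*(-7) = ((5*20)*3)*(-7) = (100*3)*(-7) = 300*(-7) = -2100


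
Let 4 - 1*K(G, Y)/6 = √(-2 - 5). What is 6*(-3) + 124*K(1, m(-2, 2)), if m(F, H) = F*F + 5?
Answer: 2958 - 744*I*√7 ≈ 2958.0 - 1968.4*I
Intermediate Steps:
m(F, H) = 5 + F² (m(F, H) = F² + 5 = 5 + F²)
K(G, Y) = 24 - 6*I*√7 (K(G, Y) = 24 - 6*√(-2 - 5) = 24 - 6*I*√7)
6*(-3) + 124*K(1, m(-2, 2)) = 6*(-3) + 124*(24 - 6*I*√7) = -18 + (2976 - 744*I*√7) = 2958 - 744*I*√7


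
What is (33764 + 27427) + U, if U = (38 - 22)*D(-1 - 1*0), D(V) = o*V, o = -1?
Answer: 61207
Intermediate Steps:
D(V) = -V
U = 16 (U = (38 - 22)*(-(-1 - 1*0)) = 16*(-(-1 + 0)) = 16*(-1*(-1)) = 16*1 = 16)
(33764 + 27427) + U = (33764 + 27427) + 16 = 61191 + 16 = 61207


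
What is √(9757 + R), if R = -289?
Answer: 6*√263 ≈ 97.304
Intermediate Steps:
√(9757 + R) = √(9757 - 289) = √9468 = 6*√263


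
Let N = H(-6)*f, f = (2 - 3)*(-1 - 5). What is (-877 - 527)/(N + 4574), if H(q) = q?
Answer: -702/2269 ≈ -0.30939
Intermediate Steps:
f = 6 (f = -1*(-6) = 6)
N = -36 (N = -6*6 = -36)
(-877 - 527)/(N + 4574) = (-877 - 527)/(-36 + 4574) = -1404/4538 = -1404*1/4538 = -702/2269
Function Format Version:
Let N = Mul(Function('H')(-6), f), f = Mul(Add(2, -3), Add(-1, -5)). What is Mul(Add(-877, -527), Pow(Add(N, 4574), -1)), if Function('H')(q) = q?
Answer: Rational(-702, 2269) ≈ -0.30939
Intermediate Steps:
f = 6 (f = Mul(-1, -6) = 6)
N = -36 (N = Mul(-6, 6) = -36)
Mul(Add(-877, -527), Pow(Add(N, 4574), -1)) = Mul(Add(-877, -527), Pow(Add(-36, 4574), -1)) = Mul(-1404, Pow(4538, -1)) = Mul(-1404, Rational(1, 4538)) = Rational(-702, 2269)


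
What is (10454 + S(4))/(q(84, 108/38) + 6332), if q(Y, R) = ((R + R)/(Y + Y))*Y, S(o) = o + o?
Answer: 99389/60181 ≈ 1.6515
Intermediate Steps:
S(o) = 2*o
q(Y, R) = R (q(Y, R) = ((2*R)/((2*Y)))*Y = ((2*R)*(1/(2*Y)))*Y = (R/Y)*Y = R)
(10454 + S(4))/(q(84, 108/38) + 6332) = (10454 + 2*4)/(108/38 + 6332) = (10454 + 8)/(108*(1/38) + 6332) = 10462/(54/19 + 6332) = 10462/(120362/19) = 10462*(19/120362) = 99389/60181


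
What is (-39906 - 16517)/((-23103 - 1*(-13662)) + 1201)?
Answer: 56423/8240 ≈ 6.8475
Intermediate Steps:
(-39906 - 16517)/((-23103 - 1*(-13662)) + 1201) = -56423/((-23103 + 13662) + 1201) = -56423/(-9441 + 1201) = -56423/(-8240) = -56423*(-1/8240) = 56423/8240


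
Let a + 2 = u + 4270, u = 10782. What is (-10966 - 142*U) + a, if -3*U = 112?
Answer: 28156/3 ≈ 9385.3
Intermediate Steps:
U = -112/3 (U = -⅓*112 = -112/3 ≈ -37.333)
a = 15050 (a = -2 + (10782 + 4270) = -2 + 15052 = 15050)
(-10966 - 142*U) + a = (-10966 - 142*(-112/3)) + 15050 = (-10966 + 15904/3) + 15050 = -16994/3 + 15050 = 28156/3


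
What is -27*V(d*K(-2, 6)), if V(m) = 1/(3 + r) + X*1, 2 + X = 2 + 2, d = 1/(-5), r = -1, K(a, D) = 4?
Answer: -135/2 ≈ -67.500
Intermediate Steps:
d = -⅕ ≈ -0.20000
X = 2 (X = -2 + (2 + 2) = -2 + 4 = 2)
V(m) = 5/2 (V(m) = 1/(3 - 1) + 2*1 = 1/2 + 2 = ½ + 2 = 5/2)
-27*V(d*K(-2, 6)) = -27*5/2 = -135/2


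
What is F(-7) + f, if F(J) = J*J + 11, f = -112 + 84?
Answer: 32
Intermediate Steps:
f = -28
F(J) = 11 + J**2 (F(J) = J**2 + 11 = 11 + J**2)
F(-7) + f = (11 + (-7)**2) - 28 = (11 + 49) - 28 = 60 - 28 = 32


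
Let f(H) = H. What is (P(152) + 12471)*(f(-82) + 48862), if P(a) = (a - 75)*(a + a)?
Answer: 1750177620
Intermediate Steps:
P(a) = 2*a*(-75 + a) (P(a) = (-75 + a)*(2*a) = 2*a*(-75 + a))
(P(152) + 12471)*(f(-82) + 48862) = (2*152*(-75 + 152) + 12471)*(-82 + 48862) = (2*152*77 + 12471)*48780 = (23408 + 12471)*48780 = 35879*48780 = 1750177620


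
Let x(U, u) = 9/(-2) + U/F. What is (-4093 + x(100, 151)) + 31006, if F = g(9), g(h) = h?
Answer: 484553/18 ≈ 26920.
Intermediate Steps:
F = 9
x(U, u) = -9/2 + U/9 (x(U, u) = 9/(-2) + U/9 = 9*(-1/2) + U*(1/9) = -9/2 + U/9)
(-4093 + x(100, 151)) + 31006 = (-4093 + (-9/2 + (1/9)*100)) + 31006 = (-4093 + (-9/2 + 100/9)) + 31006 = (-4093 + 119/18) + 31006 = -73555/18 + 31006 = 484553/18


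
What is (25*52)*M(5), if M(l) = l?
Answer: 6500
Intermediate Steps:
(25*52)*M(5) = (25*52)*5 = 1300*5 = 6500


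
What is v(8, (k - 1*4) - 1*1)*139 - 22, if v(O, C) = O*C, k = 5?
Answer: -22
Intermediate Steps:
v(O, C) = C*O
v(8, (k - 1*4) - 1*1)*139 - 22 = (((5 - 1*4) - 1*1)*8)*139 - 22 = (((5 - 4) - 1)*8)*139 - 22 = ((1 - 1)*8)*139 - 22 = (0*8)*139 - 22 = 0*139 - 22 = 0 - 22 = -22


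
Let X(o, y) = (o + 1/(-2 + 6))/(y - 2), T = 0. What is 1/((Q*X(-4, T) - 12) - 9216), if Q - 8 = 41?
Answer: -8/73089 ≈ -0.00010946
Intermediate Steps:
Q = 49 (Q = 8 + 41 = 49)
X(o, y) = (¼ + o)/(-2 + y) (X(o, y) = (o + 1/4)/(-2 + y) = (o + ¼)/(-2 + y) = (¼ + o)/(-2 + y))
1/((Q*X(-4, T) - 12) - 9216) = 1/((49*((¼ - 4)/(-2 + 0)) - 12) - 9216) = 1/((49*(-15/4/(-2)) - 12) - 9216) = 1/((49*(-½*(-15/4)) - 12) - 9216) = 1/((49*(15/8) - 12) - 9216) = 1/((735/8 - 12) - 9216) = 1/(639/8 - 9216) = 1/(-73089/8) = -8/73089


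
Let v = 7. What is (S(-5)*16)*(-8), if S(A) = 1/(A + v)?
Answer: -64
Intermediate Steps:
S(A) = 1/(7 + A) (S(A) = 1/(A + 7) = 1/(7 + A))
(S(-5)*16)*(-8) = (16/(7 - 5))*(-8) = (16/2)*(-8) = ((1/2)*16)*(-8) = 8*(-8) = -64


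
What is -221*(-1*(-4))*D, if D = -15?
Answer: 13260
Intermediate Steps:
-221*(-1*(-4))*D = -221*(-1*(-4))*(-15) = -884*(-15) = -221*(-60) = 13260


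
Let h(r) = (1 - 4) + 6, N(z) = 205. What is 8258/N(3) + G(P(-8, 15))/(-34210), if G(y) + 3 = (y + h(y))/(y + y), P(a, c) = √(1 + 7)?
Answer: 113002677/2805220 - 3*√2/273680 ≈ 40.283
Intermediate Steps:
h(r) = 3 (h(r) = -3 + 6 = 3)
P(a, c) = 2*√2 (P(a, c) = √8 = 2*√2)
G(y) = -3 + (3 + y)/(2*y) (G(y) = -3 + (y + 3)/(y + y) = -3 + (3 + y)/((2*y)) = -3 + (3 + y)*(1/(2*y)) = -3 + (3 + y)/(2*y))
8258/N(3) + G(P(-8, 15))/(-34210) = 8258/205 + ((3 - 10*√2)/(2*((2*√2))))/(-34210) = 8258*(1/205) + ((√2/4)*(3 - 10*√2)/2)*(-1/34210) = 8258/205 + (√2*(3 - 10*√2)/8)*(-1/34210) = 8258/205 - √2*(3 - 10*√2)/273680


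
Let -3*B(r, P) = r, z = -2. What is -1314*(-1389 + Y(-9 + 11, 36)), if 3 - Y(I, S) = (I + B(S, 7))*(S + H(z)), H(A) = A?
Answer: 1374444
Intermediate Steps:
B(r, P) = -r/3
Y(I, S) = 3 - (-2 + S)*(I - S/3) (Y(I, S) = 3 - (I - S/3)*(S - 2) = 3 - (I - S/3)*(-2 + S) = 3 - (-2 + S)*(I - S/3))
-1314*(-1389 + Y(-9 + 11, 36)) = -1314*(-1389 + (3 + 2*(-9 + 11) - 2/3*36 + (1/3)*36**2 - 1*(-9 + 11)*36)) = -1314*(-1389 + (3 + 2*2 - 24 + (1/3)*1296 - 1*2*36)) = -1314*(-1389 + (3 + 4 - 24 + 432 - 72)) = -1314*(-1389 + 343) = -1314*(-1046) = 1374444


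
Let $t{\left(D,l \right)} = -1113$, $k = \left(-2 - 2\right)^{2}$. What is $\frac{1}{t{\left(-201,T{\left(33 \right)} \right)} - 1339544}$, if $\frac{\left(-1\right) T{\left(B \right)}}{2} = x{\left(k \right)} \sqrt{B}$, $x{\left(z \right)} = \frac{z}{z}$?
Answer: $- \frac{1}{1340657} \approx -7.459 \cdot 10^{-7}$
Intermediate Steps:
$k = 16$ ($k = \left(-4\right)^{2} = 16$)
$x{\left(z \right)} = 1$
$T{\left(B \right)} = - 2 \sqrt{B}$ ($T{\left(B \right)} = - 2 \cdot 1 \sqrt{B} = - 2 \sqrt{B}$)
$\frac{1}{t{\left(-201,T{\left(33 \right)} \right)} - 1339544} = \frac{1}{-1113 - 1339544} = \frac{1}{-1340657} = - \frac{1}{1340657}$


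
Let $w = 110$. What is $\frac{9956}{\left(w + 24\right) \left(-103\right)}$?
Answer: $- \frac{4978}{6901} \approx -0.72134$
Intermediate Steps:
$\frac{9956}{\left(w + 24\right) \left(-103\right)} = \frac{9956}{\left(110 + 24\right) \left(-103\right)} = \frac{9956}{134 \left(-103\right)} = \frac{9956}{-13802} = 9956 \left(- \frac{1}{13802}\right) = - \frac{4978}{6901}$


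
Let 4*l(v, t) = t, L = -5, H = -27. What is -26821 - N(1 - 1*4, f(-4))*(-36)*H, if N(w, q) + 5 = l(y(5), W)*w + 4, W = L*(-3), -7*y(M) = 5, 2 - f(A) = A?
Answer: -14914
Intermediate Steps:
f(A) = 2 - A
y(M) = -5/7 (y(M) = -⅐*5 = -5/7)
W = 15 (W = -5*(-3) = 15)
l(v, t) = t/4
N(w, q) = -1 + 15*w/4 (N(w, q) = -5 + (((¼)*15)*w + 4) = -5 + (15*w/4 + 4) = -5 + (4 + 15*w/4) = -1 + 15*w/4)
-26821 - N(1 - 1*4, f(-4))*(-36)*H = -26821 - (-1 + 15*(1 - 1*4)/4)*(-36)*(-27) = -26821 - (-1 + 15*(1 - 4)/4)*(-36)*(-27) = -26821 - (-1 + (15/4)*(-3))*(-36)*(-27) = -26821 - (-1 - 45/4)*(-36)*(-27) = -26821 - (-49/4*(-36))*(-27) = -26821 - 441*(-27) = -26821 - 1*(-11907) = -26821 + 11907 = -14914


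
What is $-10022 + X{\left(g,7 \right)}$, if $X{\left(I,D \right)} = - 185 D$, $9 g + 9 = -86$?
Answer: $-11317$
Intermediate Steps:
$g = - \frac{95}{9}$ ($g = -1 + \frac{1}{9} \left(-86\right) = -1 - \frac{86}{9} = - \frac{95}{9} \approx -10.556$)
$-10022 + X{\left(g,7 \right)} = -10022 - 1295 = -11317$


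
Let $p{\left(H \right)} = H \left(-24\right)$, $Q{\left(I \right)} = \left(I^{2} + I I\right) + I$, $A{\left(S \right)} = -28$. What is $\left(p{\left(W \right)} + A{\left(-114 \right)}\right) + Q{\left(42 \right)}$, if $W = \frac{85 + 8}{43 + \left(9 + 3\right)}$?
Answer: $\frac{192578}{55} \approx 3501.4$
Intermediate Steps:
$W = \frac{93}{55}$ ($W = \frac{93}{43 + 12} = \frac{93}{55} \approx 1.6909$)
$Q{\left(I \right)} = I + 2 I^{2}$ ($Q{\left(I \right)} = \left(I^{2} + I^{2}\right) + I = 2 I^{2} + I = I + 2 I^{2}$)
$p{\left(H \right)} = - 24 H$
$\left(p{\left(W \right)} + A{\left(-114 \right)}\right) + Q{\left(42 \right)} = \left(\left(-24\right) \frac{93}{55} - 28\right) + 42 \left(1 + 2 \cdot 42\right) = \left(- \frac{2232}{55} - 28\right) + 42 \left(1 + 84\right) = - \frac{3772}{55} + 42 \cdot 85 = - \frac{3772}{55} + 3570 = \frac{192578}{55}$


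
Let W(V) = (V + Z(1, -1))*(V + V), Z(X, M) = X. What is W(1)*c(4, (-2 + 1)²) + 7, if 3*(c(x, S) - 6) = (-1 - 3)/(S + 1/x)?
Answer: 401/15 ≈ 26.733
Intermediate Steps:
c(x, S) = 6 - 4/(3*(S + 1/x)) (c(x, S) = 6 + ((-1 - 3)/(S + 1/x))/3 = 6 + (-4/(S + 1/x))/3 = 6 - 4/(3*(S + 1/x)))
W(V) = 2*V*(1 + V) (W(V) = (V + 1)*(V + V) = (1 + V)*(2*V) = 2*V*(1 + V))
W(1)*c(4, (-2 + 1)²) + 7 = (2*1*(1 + 1))*(2*(9 - 2*4 + 9*(-2 + 1)²*4)/(3*(1 + (-2 + 1)²*4))) + 7 = (2*1*2)*(2*(9 - 8 + 9*(-1)²*4)/(3*(1 + (-1)²*4))) + 7 = 4*(2*(9 - 8 + 9*1*4)/(3*(1 + 1*4))) + 7 = 4*(2*(9 - 8 + 36)/(3*(1 + 4))) + 7 = 4*((⅔)*37/5) + 7 = 4*((⅔)*(⅕)*37) + 7 = 4*(74/15) + 7 = 296/15 + 7 = 401/15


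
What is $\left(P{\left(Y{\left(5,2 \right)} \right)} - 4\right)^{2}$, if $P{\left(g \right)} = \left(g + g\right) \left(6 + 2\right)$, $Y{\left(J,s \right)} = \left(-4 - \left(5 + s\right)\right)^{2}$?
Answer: $3732624$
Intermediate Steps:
$Y{\left(J,s \right)} = \left(-9 - s\right)^{2}$
$P{\left(g \right)} = 16 g$ ($P{\left(g \right)} = 2 g 8 = 16 g$)
$\left(P{\left(Y{\left(5,2 \right)} \right)} - 4\right)^{2} = \left(16 \left(9 + 2\right)^{2} - 4\right)^{2} = \left(16 \cdot 11^{2} - 4\right)^{2} = \left(16 \cdot 121 - 4\right)^{2} = \left(1936 - 4\right)^{2} = 1932^{2} = 3732624$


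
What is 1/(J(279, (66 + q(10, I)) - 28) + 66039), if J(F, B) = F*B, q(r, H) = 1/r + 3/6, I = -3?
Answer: 5/384042 ≈ 1.3019e-5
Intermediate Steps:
q(r, H) = ½ + 1/r (q(r, H) = 1/r + 3*(⅙) = 1/r + ½ = ½ + 1/r)
J(F, B) = B*F
1/(J(279, (66 + q(10, I)) - 28) + 66039) = 1/(((66 + (½)*(2 + 10)/10) - 28)*279 + 66039) = 1/(((66 + (½)*(⅒)*12) - 28)*279 + 66039) = 1/(((66 + ⅗) - 28)*279 + 66039) = 1/((333/5 - 28)*279 + 66039) = 1/((193/5)*279 + 66039) = 1/(53847/5 + 66039) = 1/(384042/5) = 5/384042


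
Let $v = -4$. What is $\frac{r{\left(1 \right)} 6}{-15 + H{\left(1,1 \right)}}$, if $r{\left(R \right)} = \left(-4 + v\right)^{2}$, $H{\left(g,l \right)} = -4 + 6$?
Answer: $- \frac{384}{13} \approx -29.538$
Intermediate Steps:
$H{\left(g,l \right)} = 2$
$r{\left(R \right)} = 64$ ($r{\left(R \right)} = \left(-4 - 4\right)^{2} = \left(-8\right)^{2} = 64$)
$\frac{r{\left(1 \right)} 6}{-15 + H{\left(1,1 \right)}} = \frac{64 \cdot 6}{-15 + 2} = \frac{384}{-13} = 384 \left(- \frac{1}{13}\right) = - \frac{384}{13}$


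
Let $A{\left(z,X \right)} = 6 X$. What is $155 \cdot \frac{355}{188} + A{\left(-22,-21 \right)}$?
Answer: $\frac{31337}{188} \approx 166.69$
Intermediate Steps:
$155 \cdot \frac{355}{188} + A{\left(-22,-21 \right)} = 155 \cdot \frac{355}{188} + 6 \left(-21\right) = 155 \cdot 355 \cdot \frac{1}{188} - 126 = 155 \cdot \frac{355}{188} - 126 = \frac{55025}{188} - 126 = \frac{31337}{188}$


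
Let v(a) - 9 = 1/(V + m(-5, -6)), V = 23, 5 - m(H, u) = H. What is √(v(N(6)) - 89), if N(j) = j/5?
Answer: I*√87087/33 ≈ 8.9426*I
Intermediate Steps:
m(H, u) = 5 - H
N(j) = j/5 (N(j) = j*(⅕) = j/5)
v(a) = 298/33 (v(a) = 9 + 1/(23 + (5 - 1*(-5))) = 9 + 1/(23 + (5 + 5)) = 9 + 1/(23 + 10) = 9 + 1/33 = 298/33)
√(v(N(6)) - 89) = √(298/33 - 89) = √(-2639/33) = I*√87087/33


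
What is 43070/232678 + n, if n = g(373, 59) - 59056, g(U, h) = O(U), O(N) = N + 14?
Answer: -6825471256/116339 ≈ -58669.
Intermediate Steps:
O(N) = 14 + N
g(U, h) = 14 + U
n = -58669 (n = (14 + 373) - 59056 = 387 - 59056 = -58669)
43070/232678 + n = 43070/232678 - 58669 = 43070*(1/232678) - 58669 = 21535/116339 - 58669 = -6825471256/116339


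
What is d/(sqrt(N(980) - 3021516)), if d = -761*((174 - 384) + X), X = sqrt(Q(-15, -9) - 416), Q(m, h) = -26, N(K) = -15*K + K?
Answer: 761*I*sqrt(758809)*(-210 + I*sqrt(442))/1517618 ≈ -9.1833 - 91.729*I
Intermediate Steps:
N(K) = -14*K
X = I*sqrt(442) (X = sqrt(-26 - 416) = sqrt(-442) = I*sqrt(442) ≈ 21.024*I)
d = 159810 - 761*I*sqrt(442) (d = -761*((174 - 384) + I*sqrt(442)) = -761*(-210 + I*sqrt(442)) = 159810 - 761*I*sqrt(442) ≈ 1.5981e+5 - 15999.0*I)
d/(sqrt(N(980) - 3021516)) = (159810 - 761*I*sqrt(442))/(sqrt(-14*980 - 3021516)) = (159810 - 761*I*sqrt(442))/(sqrt(-13720 - 3021516)) = (159810 - 761*I*sqrt(442))/(sqrt(-3035236)) = (159810 - 761*I*sqrt(442))/((2*I*sqrt(758809))) = (159810 - 761*I*sqrt(442))*(-I*sqrt(758809)/1517618) = -I*sqrt(758809)*(159810 - 761*I*sqrt(442))/1517618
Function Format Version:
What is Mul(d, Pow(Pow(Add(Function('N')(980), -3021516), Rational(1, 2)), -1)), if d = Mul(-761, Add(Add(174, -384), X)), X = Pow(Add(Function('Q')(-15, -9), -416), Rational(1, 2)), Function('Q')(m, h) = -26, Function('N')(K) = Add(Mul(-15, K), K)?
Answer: Mul(Rational(761, 1517618), I, Pow(758809, Rational(1, 2)), Add(-210, Mul(I, Pow(442, Rational(1, 2))))) ≈ Add(-9.1833, Mul(-91.729, I))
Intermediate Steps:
Function('N')(K) = Mul(-14, K)
X = Mul(I, Pow(442, Rational(1, 2))) (X = Pow(Add(-26, -416), Rational(1, 2)) = Pow(-442, Rational(1, 2)) = Mul(I, Pow(442, Rational(1, 2))) ≈ Mul(21.024, I))
d = Add(159810, Mul(-761, I, Pow(442, Rational(1, 2)))) (d = Mul(-761, Add(Add(174, -384), Mul(I, Pow(442, Rational(1, 2))))) = Mul(-761, Add(-210, Mul(I, Pow(442, Rational(1, 2))))) = Add(159810, Mul(-761, I, Pow(442, Rational(1, 2)))) ≈ Add(1.5981e+5, Mul(-15999., I)))
Mul(d, Pow(Pow(Add(Function('N')(980), -3021516), Rational(1, 2)), -1)) = Mul(Add(159810, Mul(-761, I, Pow(442, Rational(1, 2)))), Pow(Pow(Add(Mul(-14, 980), -3021516), Rational(1, 2)), -1)) = Mul(Add(159810, Mul(-761, I, Pow(442, Rational(1, 2)))), Pow(Pow(Add(-13720, -3021516), Rational(1, 2)), -1)) = Mul(Add(159810, Mul(-761, I, Pow(442, Rational(1, 2)))), Pow(Pow(-3035236, Rational(1, 2)), -1)) = Mul(Add(159810, Mul(-761, I, Pow(442, Rational(1, 2)))), Pow(Mul(2, I, Pow(758809, Rational(1, 2))), -1)) = Mul(Add(159810, Mul(-761, I, Pow(442, Rational(1, 2)))), Mul(Rational(-1, 1517618), I, Pow(758809, Rational(1, 2)))) = Mul(Rational(-1, 1517618), I, Pow(758809, Rational(1, 2)), Add(159810, Mul(-761, I, Pow(442, Rational(1, 2)))))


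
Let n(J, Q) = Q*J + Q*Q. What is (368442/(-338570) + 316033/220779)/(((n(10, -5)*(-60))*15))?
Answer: 6413759123/420463946418750 ≈ 1.5254e-5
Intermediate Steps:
n(J, Q) = Q² + J*Q (n(J, Q) = J*Q + Q² = Q² + J*Q)
(368442/(-338570) + 316033/220779)/(((n(10, -5)*(-60))*15)) = (368442/(-338570) + 316033/220779)/(((-5*(10 - 5)*(-60))*15)) = (368442*(-1/338570) + 316033*(1/220779))/(((-5*5*(-60))*15)) = (-184221/169285 + 316033/220779)/((-25*(-60)*15)) = 12827518246/(37374573015*((1500*15))) = (12827518246/37374573015)/22500 = (12827518246/37374573015)*(1/22500) = 6413759123/420463946418750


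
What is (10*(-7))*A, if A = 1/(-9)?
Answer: 70/9 ≈ 7.7778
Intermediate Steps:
A = -1/9 (A = 1*(-1/9) = -1/9 ≈ -0.11111)
(10*(-7))*A = (10*(-7))*(-1/9) = -70*(-1/9) = 70/9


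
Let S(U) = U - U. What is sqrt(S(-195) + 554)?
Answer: sqrt(554) ≈ 23.537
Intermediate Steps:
S(U) = 0
sqrt(S(-195) + 554) = sqrt(0 + 554) = sqrt(554)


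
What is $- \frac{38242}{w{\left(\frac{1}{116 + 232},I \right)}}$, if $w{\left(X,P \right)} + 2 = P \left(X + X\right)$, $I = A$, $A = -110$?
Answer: $\frac{3327054}{229} \approx 14529.0$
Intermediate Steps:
$I = -110$
$w{\left(X,P \right)} = -2 + 2 P X$ ($w{\left(X,P \right)} = -2 + P \left(X + X\right) = -2 + P 2 X = -2 + 2 P X$)
$- \frac{38242}{w{\left(\frac{1}{116 + 232},I \right)}} = - \frac{38242}{-2 + 2 \left(-110\right) \frac{1}{116 + 232}} = - \frac{38242}{-2 + 2 \left(-110\right) \frac{1}{348}} = - \frac{38242}{-2 - \frac{55}{87}} = - \frac{38242}{- \frac{229}{87}} = \left(-38242\right) \left(- \frac{87}{229}\right) = \frac{3327054}{229}$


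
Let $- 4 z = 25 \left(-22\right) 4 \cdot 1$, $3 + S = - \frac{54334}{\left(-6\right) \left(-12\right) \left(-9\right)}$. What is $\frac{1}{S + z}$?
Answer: $\frac{324}{204395} \approx 0.0015852$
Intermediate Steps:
$S = \frac{26195}{324}$ ($S = -3 - \frac{54334}{\left(-6\right) \left(-12\right) \left(-9\right)} = -3 - \frac{54334}{72 \left(-9\right)} = -3 - \frac{54334}{-648} = -3 - - \frac{27167}{324} = -3 + \frac{27167}{324} = \frac{26195}{324} \approx 80.849$)
$z = 550$ ($z = - \frac{25 \left(-22\right) 4 \cdot 1}{4} = - \frac{\left(-550\right) 4}{4} = \left(- \frac{1}{4}\right) \left(-2200\right) = 550$)
$\frac{1}{S + z} = \frac{1}{\frac{26195}{324} + 550} = \frac{1}{\frac{204395}{324}} = \frac{324}{204395}$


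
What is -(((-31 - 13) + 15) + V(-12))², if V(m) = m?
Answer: -1681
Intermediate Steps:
-(((-31 - 13) + 15) + V(-12))² = -(((-31 - 13) + 15) - 12)² = -((-44 + 15) - 12)² = -(-29 - 12)² = -1*(-41)² = -1*1681 = -1681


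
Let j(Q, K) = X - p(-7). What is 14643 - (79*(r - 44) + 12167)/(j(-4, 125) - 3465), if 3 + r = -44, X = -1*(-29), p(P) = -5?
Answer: 50245111/3431 ≈ 14644.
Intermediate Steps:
X = 29
r = -47 (r = -3 - 44 = -47)
j(Q, K) = 34 (j(Q, K) = 29 - 1*(-5) = 29 + 5 = 34)
14643 - (79*(r - 44) + 12167)/(j(-4, 125) - 3465) = 14643 - (79*(-47 - 44) + 12167)/(34 - 3465) = 14643 - (79*(-91) + 12167)/(-3431) = 14643 - (-7189 + 12167)*(-1)/3431 = 14643 - 4978*(-1)/3431 = 14643 - 1*(-4978/3431) = 14643 + 4978/3431 = 50245111/3431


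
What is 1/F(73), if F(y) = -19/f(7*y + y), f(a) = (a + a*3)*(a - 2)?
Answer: -1359552/19 ≈ -71555.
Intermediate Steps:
f(a) = 4*a*(-2 + a) (f(a) = (a + 3*a)*(-2 + a) = (4*a)*(-2 + a) = 4*a*(-2 + a))
F(y) = -19/(32*y*(-2 + 8*y)) (F(y) = -19*1/(4*(-2 + (7*y + y))*(7*y + y)) = -19*1/(32*y*(-2 + 8*y)) = -19/(32*y*(-2 + 8*y)))
1/F(73) = 1/(-19/64/(73*(-1 + 4*73))) = 1/(-19/64*1/73/(-1 + 292)) = 1/(-19/64*1/73/291) = 1/(-19/64*1/73*1/291) = 1/(-19/1359552) = -1359552/19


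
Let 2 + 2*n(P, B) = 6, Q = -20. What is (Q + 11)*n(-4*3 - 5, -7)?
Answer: -18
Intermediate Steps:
n(P, B) = 2 (n(P, B) = -1 + (1/2)*6 = -1 + 3 = 2)
(Q + 11)*n(-4*3 - 5, -7) = (-20 + 11)*2 = -9*2 = -18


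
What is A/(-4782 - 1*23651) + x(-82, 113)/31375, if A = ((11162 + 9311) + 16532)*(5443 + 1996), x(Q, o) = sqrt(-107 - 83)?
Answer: -275280195/28433 + I*sqrt(190)/31375 ≈ -9681.7 + 0.00043933*I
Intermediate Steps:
x(Q, o) = I*sqrt(190) (x(Q, o) = sqrt(-190) = I*sqrt(190))
A = 275280195 (A = (20473 + 16532)*7439 = 37005*7439 = 275280195)
A/(-4782 - 1*23651) + x(-82, 113)/31375 = 275280195/(-4782 - 1*23651) + (I*sqrt(190))/31375 = 275280195/(-4782 - 23651) + (I*sqrt(190))*(1/31375) = 275280195/(-28433) + I*sqrt(190)/31375 = 275280195*(-1/28433) + I*sqrt(190)/31375 = -275280195/28433 + I*sqrt(190)/31375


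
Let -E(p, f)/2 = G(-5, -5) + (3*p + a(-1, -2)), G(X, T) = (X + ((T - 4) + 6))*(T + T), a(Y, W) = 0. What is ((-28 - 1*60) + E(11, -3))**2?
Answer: 98596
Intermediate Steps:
G(X, T) = 2*T*(2 + T + X) (G(X, T) = (X + ((-4 + T) + 6))*(2*T) = (X + (2 + T))*(2*T) = (2 + T + X)*(2*T) = 2*T*(2 + T + X))
E(p, f) = -160 - 6*p (E(p, f) = -2*(2*(-5)*(2 - 5 - 5) + (3*p + 0)) = -2*(2*(-5)*(-8) + 3*p) = -2*(80 + 3*p) = -160 - 6*p)
((-28 - 1*60) + E(11, -3))**2 = ((-28 - 1*60) + (-160 - 6*11))**2 = ((-28 - 60) + (-160 - 66))**2 = (-88 - 226)**2 = (-314)**2 = 98596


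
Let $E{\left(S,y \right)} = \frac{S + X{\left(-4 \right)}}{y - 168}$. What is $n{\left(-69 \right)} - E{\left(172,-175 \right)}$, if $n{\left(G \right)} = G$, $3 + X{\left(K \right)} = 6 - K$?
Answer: $- \frac{23488}{343} \approx -68.478$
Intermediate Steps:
$X{\left(K \right)} = 3 - K$ ($X{\left(K \right)} = -3 - \left(-6 + K\right) = 3 - K$)
$E{\left(S,y \right)} = \frac{7 + S}{-168 + y}$ ($E{\left(S,y \right)} = \frac{S + \left(3 - -4\right)}{y - 168} = \frac{S + \left(3 + 4\right)}{-168 + y} = \frac{S + 7}{-168 + y} = \frac{7 + S}{-168 + y}$)
$n{\left(-69 \right)} - E{\left(172,-175 \right)} = -69 - \frac{7 + 172}{-168 - 175} = -69 - \frac{1}{-343} \cdot 179 = -69 - \left(- \frac{1}{343}\right) 179 = -69 - - \frac{179}{343} = -69 + \frac{179}{343} = - \frac{23488}{343}$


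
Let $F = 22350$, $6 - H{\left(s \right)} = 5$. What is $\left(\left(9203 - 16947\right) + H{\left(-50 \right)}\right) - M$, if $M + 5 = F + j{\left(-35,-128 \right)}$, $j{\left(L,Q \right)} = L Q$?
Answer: $-34568$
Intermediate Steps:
$H{\left(s \right)} = 1$ ($H{\left(s \right)} = 6 - 5 = 1$)
$M = 26825$ ($M = -5 + \left(22350 - -4480\right) = -5 + \left(22350 + 4480\right) = -5 + 26830 = 26825$)
$\left(\left(9203 - 16947\right) + H{\left(-50 \right)}\right) - M = \left(\left(9203 - 16947\right) + 1\right) - 26825 = \left(-7744 + 1\right) - 26825 = -7743 - 26825 = -34568$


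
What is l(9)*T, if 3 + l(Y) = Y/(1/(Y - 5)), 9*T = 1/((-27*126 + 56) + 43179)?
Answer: 11/119499 ≈ 9.2051e-5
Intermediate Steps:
T = 1/358497 (T = 1/(9*((-27*126 + 56) + 43179)) = 1/(9*((-3402 + 56) + 43179)) = 1/(9*(-3346 + 43179)) = (⅑)/39833 = (⅑)*(1/39833) = 1/358497 ≈ 2.7894e-6)
l(Y) = -3 + Y*(-5 + Y) (l(Y) = -3 + Y/(1/(Y - 5)) = -3 + Y/(1/(-5 + Y)) = -3 + Y*(-5 + Y))
l(9)*T = (-3 + 9² - 5*9)*(1/358497) = (-3 + 81 - 45)*(1/358497) = 33*(1/358497) = 11/119499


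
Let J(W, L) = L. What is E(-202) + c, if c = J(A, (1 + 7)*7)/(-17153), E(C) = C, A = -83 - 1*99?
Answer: -3464962/17153 ≈ -202.00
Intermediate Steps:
A = -182 (A = -83 - 99 = -182)
c = -56/17153 (c = ((1 + 7)*7)/(-17153) = (8*7)*(-1/17153) = 56*(-1/17153) = -56/17153 ≈ -0.0032647)
E(-202) + c = -202 - 56/17153 = -3464962/17153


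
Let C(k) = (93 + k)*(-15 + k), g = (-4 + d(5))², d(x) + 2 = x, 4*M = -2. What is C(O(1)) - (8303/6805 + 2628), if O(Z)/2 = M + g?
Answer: -26847223/6805 ≈ -3945.2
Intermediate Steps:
M = -½ (M = (¼)*(-2) = -½ ≈ -0.50000)
d(x) = -2 + x
g = 1 (g = (-4 + (-2 + 5))² = (-4 + 3)² = (-1)² = 1)
O(Z) = 1 (O(Z) = 2*(-½ + 1) = 2*(½) = 1)
C(k) = (-15 + k)*(93 + k)
C(O(1)) - (8303/6805 + 2628) = (-1395 + 1² + 78*1) - (8303/6805 + 2628) = (-1395 + 1 + 78) - (8303*(1/6805) + 2628) = -1316 - (8303/6805 + 2628) = -1316 - 1*17891843/6805 = -1316 - 17891843/6805 = -26847223/6805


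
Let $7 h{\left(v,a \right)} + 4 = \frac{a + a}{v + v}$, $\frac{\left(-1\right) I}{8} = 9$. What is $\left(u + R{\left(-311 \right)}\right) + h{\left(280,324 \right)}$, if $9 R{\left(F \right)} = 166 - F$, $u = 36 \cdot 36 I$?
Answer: $- \frac{45697109}{490} \approx -93259.0$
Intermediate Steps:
$I = -72$ ($I = \left(-8\right) 9 = -72$)
$u = -93312$ ($u = 36 \cdot 36 \left(-72\right) = 1296 \left(-72\right) = -93312$)
$h{\left(v,a \right)} = - \frac{4}{7} + \frac{a}{7 v}$ ($h{\left(v,a \right)} = - \frac{4}{7} + \frac{\left(a + a\right) \frac{1}{v + v}}{7} = - \frac{4}{7} + \frac{2 a \frac{1}{2 v}}{7} = - \frac{4}{7} + \frac{a \frac{1}{v}}{7} = - \frac{4}{7} + \frac{a}{7 v}$)
$R{\left(F \right)} = \frac{166}{9} - \frac{F}{9}$ ($R{\left(F \right)} = \frac{166 - F}{9} = \frac{166}{9} - \frac{F}{9}$)
$\left(u + R{\left(-311 \right)}\right) + h{\left(280,324 \right)} = \left(-93312 + \left(\frac{166}{9} - - \frac{311}{9}\right)\right) + \frac{324 - 1120}{7 \cdot 280} = \left(-93312 + \left(\frac{166}{9} + \frac{311}{9}\right)\right) + \frac{1}{7} \cdot \frac{1}{280} \left(324 - 1120\right) = \left(-93312 + 53\right) + \frac{1}{7} \cdot \frac{1}{280} \left(-796\right) = -93259 - \frac{199}{490} = - \frac{45697109}{490}$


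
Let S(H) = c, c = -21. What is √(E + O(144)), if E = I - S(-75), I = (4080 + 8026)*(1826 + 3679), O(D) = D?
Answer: 3*√7404855 ≈ 8163.6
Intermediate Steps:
S(H) = -21
I = 66643530 (I = 12106*5505 = 66643530)
E = 66643551 (E = 66643530 - 1*(-21) = 66643530 + 21 = 66643551)
√(E + O(144)) = √(66643551 + 144) = √66643695 = 3*√7404855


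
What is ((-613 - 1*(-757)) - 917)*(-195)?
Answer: 150735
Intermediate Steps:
((-613 - 1*(-757)) - 917)*(-195) = ((-613 + 757) - 917)*(-195) = (144 - 917)*(-195) = -773*(-195) = 150735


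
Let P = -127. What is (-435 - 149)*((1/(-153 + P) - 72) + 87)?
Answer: -306527/35 ≈ -8757.9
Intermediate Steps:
(-435 - 149)*((1/(-153 + P) - 72) + 87) = (-435 - 149)*((1/(-153 - 127) - 72) + 87) = -584*((1/(-280) - 72) + 87) = -584*((-1/280 - 72) + 87) = -584*(-20161/280 + 87) = -584*4199/280 = -306527/35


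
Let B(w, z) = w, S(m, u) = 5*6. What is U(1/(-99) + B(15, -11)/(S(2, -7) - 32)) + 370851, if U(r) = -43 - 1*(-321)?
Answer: 371129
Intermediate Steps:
S(m, u) = 30
U(r) = 278 (U(r) = -43 + 321 = 278)
U(1/(-99) + B(15, -11)/(S(2, -7) - 32)) + 370851 = 278 + 370851 = 371129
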